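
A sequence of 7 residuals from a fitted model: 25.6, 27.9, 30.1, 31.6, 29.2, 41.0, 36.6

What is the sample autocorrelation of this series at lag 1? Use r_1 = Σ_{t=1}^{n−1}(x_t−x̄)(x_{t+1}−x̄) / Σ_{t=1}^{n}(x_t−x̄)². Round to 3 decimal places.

0.304

Mean x̄ = (25.6 + 27.9 + 30.1 + 31.6 + 29.2 + 41.0 + 36.6)/7 = 31.7143
Deviations from mean: -6.1143, -3.8143, -1.6143, -0.1143, -2.5143, 9.2857, 4.8857
Σ(x_t−x̄)(x_{t+1}−x̄) = (23.3216) + (6.1573) + (0.1845) + (0.2873) + (-23.3469) + (45.3673) = 51.9712
Denominator Σ(x_t−x̄)² = 170.9686
r_1 = 51.9712 / 170.9686 = 0.304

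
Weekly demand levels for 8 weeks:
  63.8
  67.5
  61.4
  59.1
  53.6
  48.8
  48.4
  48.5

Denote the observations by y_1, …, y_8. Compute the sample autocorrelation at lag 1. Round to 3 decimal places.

0.718

Mean ȳ = (63.8 + 67.5 + 61.4 + 59.1 + 53.6 + 48.8 + 48.4 + 48.5)/8 = 56.3875
Deviations from mean: 7.4125, 11.1125, 5.0125, 2.7125, -2.7875, -7.5875, -7.9875, -7.8875
Σ(y_t−ȳ)(y_{t+1}−ȳ) = (82.3714) + (55.7014) + (13.5964) + (-7.5611) + (21.1502) + (60.6052) + (63.0014) = 288.8648
Denominator Σ(y_t−ȳ)² = 402.2688
r_1 = 288.8648 / 402.2688 = 0.718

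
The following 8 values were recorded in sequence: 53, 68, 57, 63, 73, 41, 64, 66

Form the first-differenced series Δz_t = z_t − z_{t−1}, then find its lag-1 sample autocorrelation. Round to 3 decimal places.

-0.584

First differences Δz: 15, -11, 6, 10, -32, 23, 2
Mean of differences = 1.8571
Numerator Σ(Δz_t−Δz̄)(Δz_{t+1}−Δz̄) = -1177.0204
Denominator Σ(Δz_t−Δz̄)² = 2014.8571
r_1(Δz) = -1177.0204 / 2014.8571 = -0.584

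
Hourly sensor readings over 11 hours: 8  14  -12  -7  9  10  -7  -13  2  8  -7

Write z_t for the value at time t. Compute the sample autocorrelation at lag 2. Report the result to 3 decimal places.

-0.713

Mean z̄ = (8 + 14 − 12 − 7 + 9 + 10 − 7 − 13 + 2 + 8 − 7)/11 = 0.4545
Numerator Σ_{t=1}^{9}(z_t−z̄)(z_{t+2}−z̄) = -689.2314
Denominator Σ(z_t−z̄)² = 966.7273
r_2 = -689.2314 / 966.7273 = -0.713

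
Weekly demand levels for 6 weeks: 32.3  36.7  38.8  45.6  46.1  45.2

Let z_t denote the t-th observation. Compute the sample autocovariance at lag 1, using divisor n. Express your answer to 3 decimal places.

13.713

Mean z̄ = (32.3 + 36.7 + 38.8 + 45.6 + 46.1 + 45.2)/6 = 40.7833
Σ_{t=1}^{5}(z_t−z̄)(z_{t+1}−z̄) = 82.2764
γ_1 = 82.2764 / 6 = 13.713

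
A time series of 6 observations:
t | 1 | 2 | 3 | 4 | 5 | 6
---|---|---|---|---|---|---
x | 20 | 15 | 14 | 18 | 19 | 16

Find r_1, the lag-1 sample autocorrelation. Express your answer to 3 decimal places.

Mean x̄ = (20 + 15 + 14 + 18 + 19 + 16)/6 = 17.0000
Deviations from mean: 3.0000, -2.0000, -3.0000, 1.0000, 2.0000, -1.0000
Numerator Σ_{t=1}^{5}(x_t−x̄)(x_{t+1}−x̄) = -3.0000
Denominator Σ(x_t−x̄)² = 28.0000
r_1 = -3.0000 / 28.0000 = -0.107

-0.107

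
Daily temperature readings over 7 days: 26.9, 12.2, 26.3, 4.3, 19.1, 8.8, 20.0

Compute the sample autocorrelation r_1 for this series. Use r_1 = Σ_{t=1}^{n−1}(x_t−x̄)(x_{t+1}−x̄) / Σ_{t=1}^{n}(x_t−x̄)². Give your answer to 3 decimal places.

-0.627

Mean x̄ = (26.9 + 12.2 + 26.3 + 4.3 + 19.1 + 8.8 + 20.0)/7 = 16.8000
Deviations from mean: 10.1000, -4.6000, 9.5000, -12.5000, 2.3000, -8.0000, 3.2000
Numerator Σ_{t=1}^{6}(x_t−x̄)(x_{t+1}−x̄) = -281.6600
Denominator Σ(x_t−x̄)² = 449.2000
r_1 = -281.6600 / 449.2000 = -0.627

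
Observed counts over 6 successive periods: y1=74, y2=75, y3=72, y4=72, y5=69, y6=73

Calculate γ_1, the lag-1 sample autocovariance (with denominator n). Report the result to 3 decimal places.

0.458

Mean ȳ = (74 + 75 + 72 + 72 + 69 + 73)/6 = 72.5000
Deviations: 1.5000, 2.5000, -0.5000, -0.5000, -3.5000, 0.5000
Σ_{t=1}^{5}(y_t−ȳ)(y_{t+1}−ȳ) = 2.7500
γ_1 = 2.7500 / 6 = 0.458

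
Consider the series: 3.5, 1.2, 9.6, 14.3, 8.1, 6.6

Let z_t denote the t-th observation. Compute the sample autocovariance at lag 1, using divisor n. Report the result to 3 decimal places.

Mean z̄ = (3.5 + 1.2 + 9.6 + 14.3 + 8.1 + 6.6)/6 = 7.2167
Σ_{t=1}^{5}(z_t−z̄)(z_{t+1}−z̄) = 30.6164
γ_1 = 30.6164 / 6 = 5.103

5.103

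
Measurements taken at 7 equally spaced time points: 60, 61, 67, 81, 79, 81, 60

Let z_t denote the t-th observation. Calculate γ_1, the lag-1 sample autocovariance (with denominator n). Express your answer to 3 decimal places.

Mean z̄ = (60 + 61 + 67 + 81 + 79 + 81 + 60)/7 = 69.8571
Deviations: -9.8571, -8.8571, -2.8571, 11.1429, 9.1429, 11.1429, -9.8571
Σ_{t=1}^{6}(z_t−z̄)(z_{t+1}−z̄) = 174.6939
γ_1 = 174.6939 / 7 = 24.956

24.956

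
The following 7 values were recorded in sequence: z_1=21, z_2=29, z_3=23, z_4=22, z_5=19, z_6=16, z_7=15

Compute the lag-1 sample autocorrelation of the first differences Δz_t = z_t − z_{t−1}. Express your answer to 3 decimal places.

First differences Δz: 8, -6, -1, -3, -3, -1
Mean of differences = -1.0000
Numerator Σ(Δz_t−Δz̄)(Δz_{t+1}−Δz̄) = -41.0000
Denominator Σ(Δz_t−Δz̄)² = 114.0000
r_1(Δz) = -41.0000 / 114.0000 = -0.360

-0.360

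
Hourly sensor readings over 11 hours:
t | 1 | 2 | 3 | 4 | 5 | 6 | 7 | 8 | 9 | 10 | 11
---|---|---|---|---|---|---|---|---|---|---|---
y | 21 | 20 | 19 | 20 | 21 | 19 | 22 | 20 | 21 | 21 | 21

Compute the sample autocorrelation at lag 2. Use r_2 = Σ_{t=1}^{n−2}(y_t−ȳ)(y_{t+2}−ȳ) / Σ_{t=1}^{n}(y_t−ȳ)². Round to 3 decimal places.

0.192

Mean ȳ = (21 + 20 + 19 + 20 + 21 + 19 + 22 + 20 + 21 + 21 + 21)/11 = 20.4545
Numerator Σ_{t=1}^{9}(y_t−ȳ)(y_{t+2}−ȳ) = 1.6777
Denominator Σ(y_t−ȳ)² = 8.7273
r_2 = 1.6777 / 8.7273 = 0.192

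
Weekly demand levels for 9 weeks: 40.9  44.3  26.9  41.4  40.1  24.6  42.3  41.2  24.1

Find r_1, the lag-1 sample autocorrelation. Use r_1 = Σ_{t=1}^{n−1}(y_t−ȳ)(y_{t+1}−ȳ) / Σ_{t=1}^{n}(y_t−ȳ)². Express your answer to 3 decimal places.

Mean ȳ = (40.9 + 44.3 + 26.9 + 41.4 + 40.1 + 24.6 + 42.3 + 41.2 + 24.1)/9 = 36.2000
Numerator Σ_{t=1}^{8}(y_t−ȳ)(y_{t+1}−ȳ) = -211.3400
Denominator Σ(y_t−ȳ)² = 559.6200
r_1 = -211.3400 / 559.6200 = -0.378

-0.378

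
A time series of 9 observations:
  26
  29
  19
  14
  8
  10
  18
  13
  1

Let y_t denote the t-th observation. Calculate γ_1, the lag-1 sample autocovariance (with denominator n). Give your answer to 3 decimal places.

28.099

Mean ȳ = (26 + 29 + 19 + 14 + 8 + 10 + 18 + 13 + 1)/9 = 15.3333
Σ_{t=1}^{8}(y_t−ȳ)(y_{t+1}−ȳ) = 252.8889
γ_1 = 252.8889 / 9 = 28.099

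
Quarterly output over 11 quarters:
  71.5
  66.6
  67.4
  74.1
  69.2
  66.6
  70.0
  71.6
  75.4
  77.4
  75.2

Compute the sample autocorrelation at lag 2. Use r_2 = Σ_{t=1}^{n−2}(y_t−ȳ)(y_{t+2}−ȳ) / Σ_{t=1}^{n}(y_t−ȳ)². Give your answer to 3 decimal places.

Mean ȳ = (71.5 + 66.6 + 67.4 + 74.1 + 69.2 + 66.6 + 70.0 + 71.6 + 75.4 + 77.4 + 75.2)/11 = 71.3636
Numerator Σ_{t=1}^{9}(y_t−ȳ)(y_{t+2}−ȳ) = -4.8026
Denominator Σ(y_t−ȳ)² = 142.6455
r_2 = -4.8026 / 142.6455 = -0.034

-0.034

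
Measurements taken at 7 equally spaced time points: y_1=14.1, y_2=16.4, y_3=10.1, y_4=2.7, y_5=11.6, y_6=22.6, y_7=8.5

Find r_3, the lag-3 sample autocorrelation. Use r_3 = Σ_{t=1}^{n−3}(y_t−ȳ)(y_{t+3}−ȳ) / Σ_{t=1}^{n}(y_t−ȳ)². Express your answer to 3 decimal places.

-0.027

Mean ȳ = (14.1 + 16.4 + 10.1 + 2.7 + 11.6 + 22.6 + 8.5)/7 = 12.2857
Deviations from mean: 1.8143, 4.1143, -2.1857, -9.5857, -0.6857, 10.3143, -3.7857
Σ(y_t−ȳ)(y_{t+3}−ȳ) = (-17.3912) + (-2.8212) + (-22.5441) + (36.2888) = -6.4678
Denominator Σ(y_t−ȳ)² = 238.0686
r_3 = -6.4678 / 238.0686 = -0.027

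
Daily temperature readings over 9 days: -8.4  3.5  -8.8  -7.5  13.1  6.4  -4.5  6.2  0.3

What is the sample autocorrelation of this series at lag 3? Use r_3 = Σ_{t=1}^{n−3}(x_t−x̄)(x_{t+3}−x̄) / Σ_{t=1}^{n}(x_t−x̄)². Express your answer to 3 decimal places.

Mean x̄ = (-8.4 + 3.5 − 8.8 − 7.5 + 13.1 + 6.4 − 4.5 + 6.2 + 0.3)/9 = 0.0333
Numerator Σ_{t=1}^{6}(x_t−x̄)(x_{t+3}−x̄) = 169.0167
Denominator Σ(x_t−x̄)² = 487.8400
r_3 = 169.0167 / 487.8400 = 0.346

0.346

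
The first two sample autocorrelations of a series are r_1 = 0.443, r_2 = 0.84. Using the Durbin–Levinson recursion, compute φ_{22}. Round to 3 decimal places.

0.801

φ_{22} = (r_2 − r_1²) / (1 − r_1²)
r_1² = (0.443)² = 0.196249
Numerator = 0.84 − 0.1962 = 0.6438; denominator = 1 − 0.1962 = 0.8038
φ_{22} = 0.6438 / 0.8038 = 0.801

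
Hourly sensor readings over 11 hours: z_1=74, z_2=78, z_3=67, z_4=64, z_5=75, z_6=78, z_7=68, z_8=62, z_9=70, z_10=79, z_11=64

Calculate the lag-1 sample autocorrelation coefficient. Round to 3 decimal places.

Mean z̄ = (74 + 78 + 67 + 64 + 75 + 78 + 68 + 62 + 70 + 79 + 64)/11 = 70.8182
Numerator Σ_{t=1}^{10}(z_t−z̄)(z_{t+1}−z̄) = -27.6694
Denominator Σ(z_t−z̄)² = 391.6364
r_1 = -27.6694 / 391.6364 = -0.071

-0.071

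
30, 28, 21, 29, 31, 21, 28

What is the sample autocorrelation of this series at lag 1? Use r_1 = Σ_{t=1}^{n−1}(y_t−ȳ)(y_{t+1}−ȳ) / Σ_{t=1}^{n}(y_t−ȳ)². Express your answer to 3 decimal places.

Mean ȳ = (30 + 28 + 21 + 29 + 31 + 21 + 28)/7 = 26.8571
Deviations from mean: 3.1429, 1.1429, -5.8571, 2.1429, 4.1429, -5.8571, 1.1429
Σ(y_t−ȳ)(y_{t+1}−ȳ) = (3.5918) + (-6.6939) + (-12.5510) + (8.8776) + (-24.2653) + (-6.6939) = -37.7347
Denominator Σ(y_t−ȳ)² = 102.8571
r_1 = -37.7347 / 102.8571 = -0.367

-0.367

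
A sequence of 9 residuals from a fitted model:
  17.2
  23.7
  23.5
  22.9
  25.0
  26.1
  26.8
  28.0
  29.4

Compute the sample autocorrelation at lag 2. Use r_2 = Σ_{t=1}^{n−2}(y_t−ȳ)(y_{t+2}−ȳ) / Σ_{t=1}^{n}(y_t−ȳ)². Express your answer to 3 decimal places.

Mean ȳ = (17.2 + 23.7 + 23.5 + 22.9 + 25.0 + 26.1 + 26.8 + 28.0 + 29.4)/9 = 24.7333
Σ(y_t−ȳ)(y_{t+2}−ȳ) = (9.2911) + (1.8944) + (-0.3289) + (-2.5056) + (0.5511) + (4.4644) + (9.6444) = 23.0111
Denominator Σ(y_t−ȳ)² = 101.3600
r_2 = 23.0111 / 101.3600 = 0.227

0.227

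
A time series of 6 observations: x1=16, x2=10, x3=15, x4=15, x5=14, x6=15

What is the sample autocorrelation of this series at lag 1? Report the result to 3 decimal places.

Mean x̄ = (16 + 10 + 15 + 15 + 14 + 15)/6 = 14.1667
Deviations from mean: 1.8333, -4.1667, 0.8333, 0.8333, -0.1667, 0.8333
Numerator Σ_{t=1}^{5}(x_t−x̄)(x_{t+1}−x̄) = -10.6944
Denominator Σ(x_t−x̄)² = 22.8333
r_1 = -10.6944 / 22.8333 = -0.468

-0.468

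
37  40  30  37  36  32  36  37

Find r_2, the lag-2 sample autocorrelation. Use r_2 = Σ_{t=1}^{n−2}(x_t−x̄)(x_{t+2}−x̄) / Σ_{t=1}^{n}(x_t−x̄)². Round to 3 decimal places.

Mean x̄ = (37 + 40 + 30 + 37 + 36 + 32 + 36 + 37)/8 = 35.6250
Deviations from mean: 1.3750, 4.3750, -5.6250, 1.3750, 0.3750, -3.6250, 0.3750, 1.3750
Σ(x_t−x̄)(x_{t+2}−x̄) = (-7.7344) + (6.0156) + (-2.1094) + (-4.9844) + (0.1406) + (-4.9844) = -13.6563
Denominator Σ(x_t−x̄)² = 69.8750
r_2 = -13.6563 / 69.8750 = -0.195

-0.195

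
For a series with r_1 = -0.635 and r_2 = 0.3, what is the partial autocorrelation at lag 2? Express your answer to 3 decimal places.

-0.173

φ_{22} = (r_2 − r_1²) / (1 − r_1²)
r_1² = (-0.635)² = 0.403225
Numerator = 0.3 − 0.4032 = -0.1032; denominator = 1 − 0.4032 = 0.5968
φ_{22} = -0.1032 / 0.5968 = -0.173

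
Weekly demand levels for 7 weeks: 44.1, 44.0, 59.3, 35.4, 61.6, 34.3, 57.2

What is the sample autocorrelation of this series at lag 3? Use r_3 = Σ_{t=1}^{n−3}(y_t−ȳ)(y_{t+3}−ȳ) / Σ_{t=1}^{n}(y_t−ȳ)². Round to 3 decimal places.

-0.356

Mean ȳ = (44.1 + 44.0 + 59.3 + 35.4 + 61.6 + 34.3 + 57.2)/7 = 47.9857
Deviations from mean: -3.8857, -3.9857, 11.3143, -12.5857, 13.6143, -13.6857, 9.2143
Σ(y_t−ȳ)(y_{t+3}−ȳ) = (48.9045) + (-54.2627) + (-154.8441) + (-115.9684) = -276.1706
Denominator Σ(y_t−ȳ)² = 774.9486
r_3 = -276.1706 / 774.9486 = -0.356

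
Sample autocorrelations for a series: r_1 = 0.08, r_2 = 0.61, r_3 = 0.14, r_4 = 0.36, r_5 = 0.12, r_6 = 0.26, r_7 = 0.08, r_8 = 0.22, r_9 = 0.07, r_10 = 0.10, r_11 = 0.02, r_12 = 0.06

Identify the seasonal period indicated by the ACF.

2

The largest autocorrelation is r_2 = 0.61, with weaker echoes at lags 4 (0.36), 6 (0.26) and 8 (0.22); the remaining lags stay at or below 0.14.
The dominant spike at lag 2 indicates a seasonal period of 2.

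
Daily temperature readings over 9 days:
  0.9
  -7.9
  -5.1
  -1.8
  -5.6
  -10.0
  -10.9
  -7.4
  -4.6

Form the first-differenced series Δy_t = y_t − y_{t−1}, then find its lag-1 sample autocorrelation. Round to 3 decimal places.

-0.005

First differences Δy: -8.8, 2.8, 3.3, -3.8, -4.4, -0.9, 3.5, 2.8
Mean of differences = -0.6875
Numerator Σ(Δy_t−Δȳ)(Δy_{t+1}−Δȳ) = -0.7389
Denominator Σ(Δy_t−Δȳ)² = 147.0888
r_1(Δy) = -0.7389 / 147.0888 = -0.005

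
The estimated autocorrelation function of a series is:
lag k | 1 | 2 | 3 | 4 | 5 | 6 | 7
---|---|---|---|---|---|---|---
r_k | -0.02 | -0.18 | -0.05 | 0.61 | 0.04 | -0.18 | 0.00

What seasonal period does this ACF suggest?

4

The largest autocorrelation is r_4 = 0.61; the remaining lags stay at or below 0.04.
The dominant spike at lag 4 indicates a seasonal period of 4.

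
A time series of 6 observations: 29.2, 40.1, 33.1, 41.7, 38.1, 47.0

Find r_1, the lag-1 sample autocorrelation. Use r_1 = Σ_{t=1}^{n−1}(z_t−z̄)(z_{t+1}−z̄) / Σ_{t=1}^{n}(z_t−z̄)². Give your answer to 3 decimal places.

-0.229

Mean z̄ = (29.2 + 40.1 + 33.1 + 41.7 + 38.1 + 47.0)/6 = 38.2000
Σ(z_t−z̄)(z_{t+1}−z̄) = (-17.1000) + (-9.6900) + (-17.8500) + (-0.3500) + (-0.8800) = -45.8700
Denominator Σ(z_t−z̄)² = 200.3200
r_1 = -45.8700 / 200.3200 = -0.229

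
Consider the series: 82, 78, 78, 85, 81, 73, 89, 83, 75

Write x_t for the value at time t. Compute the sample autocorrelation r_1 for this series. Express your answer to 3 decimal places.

Mean x̄ = (82 + 78 + 78 + 85 + 81 + 73 + 89 + 83 + 75)/9 = 80.4444
Numerator Σ_{t=1}^{8}(x_t−x̄)(x_{t+1}−x̄) = -66.3086
Denominator Σ(x_t−x̄)² = 200.2222
r_1 = -66.3086 / 200.2222 = -0.331

-0.331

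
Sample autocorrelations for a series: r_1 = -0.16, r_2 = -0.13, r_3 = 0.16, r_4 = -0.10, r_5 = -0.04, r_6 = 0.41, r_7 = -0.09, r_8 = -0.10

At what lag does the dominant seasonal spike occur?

The largest autocorrelation is r_6 = 0.41; the remaining lags stay at or below 0.16.
The dominant spike at lag 6 indicates a seasonal period of 6.

6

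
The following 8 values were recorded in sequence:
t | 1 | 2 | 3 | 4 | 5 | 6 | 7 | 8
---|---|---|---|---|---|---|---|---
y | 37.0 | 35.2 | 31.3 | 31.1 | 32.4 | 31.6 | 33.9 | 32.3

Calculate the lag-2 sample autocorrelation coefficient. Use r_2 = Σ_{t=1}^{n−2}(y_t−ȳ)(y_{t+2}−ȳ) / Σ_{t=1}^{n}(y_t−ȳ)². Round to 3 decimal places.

Mean ȳ = (37.0 + 35.2 + 31.3 + 31.1 + 32.4 + 31.6 + 33.9 + 32.3)/8 = 33.1000
Deviations from mean: 3.9000, 2.1000, -1.8000, -2.0000, -0.7000, -1.5000, 0.8000, -0.8000
Σ(y_t−ȳ)(y_{t+2}−ȳ) = (-7.0200) + (-4.2000) + (1.2600) + (3.0000) + (-0.5600) + (1.2000) = -6.3200
Denominator Σ(y_t−ȳ)² = 30.8800
r_2 = -6.3200 / 30.8800 = -0.205

-0.205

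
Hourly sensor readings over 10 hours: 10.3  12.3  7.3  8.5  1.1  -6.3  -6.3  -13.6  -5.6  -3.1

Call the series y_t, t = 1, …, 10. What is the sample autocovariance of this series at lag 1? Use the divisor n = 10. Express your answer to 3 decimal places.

50.082

Mean ȳ = (10.3 + 12.3 + 7.3 + 8.5 + 1.1 − 6.3 − 6.3 − 13.6 − 5.6 − 3.1)/10 = 0.4600
Σ_{t=1}^{9}(y_t−ȳ)(y_{t+1}−ȳ) = 500.8244
γ_1 = 500.8244 / 10 = 50.082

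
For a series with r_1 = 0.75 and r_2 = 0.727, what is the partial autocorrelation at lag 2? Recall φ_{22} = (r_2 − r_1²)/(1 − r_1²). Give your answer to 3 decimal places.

φ_{22} = (r_2 − r_1²) / (1 − r_1²)
r_1² = (0.75)² = 0.5625
Numerator = 0.727 − 0.5625 = 0.1645; denominator = 1 − 0.5625 = 0.4375
φ_{22} = 0.1645 / 0.4375 = 0.376

0.376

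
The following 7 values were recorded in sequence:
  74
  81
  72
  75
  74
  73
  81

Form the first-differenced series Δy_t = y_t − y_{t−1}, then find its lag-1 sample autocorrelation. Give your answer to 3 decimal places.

First differences Δy: 7, -9, 3, -1, -1, 8
Mean of differences = 1.1667
Numerator Σ(Δy_t−Δȳ)(Δy_{t+1}−Δȳ) = -92.0278
Denominator Σ(Δy_t−Δȳ)² = 196.8333
r_1(Δy) = -92.0278 / 196.8333 = -0.468

-0.468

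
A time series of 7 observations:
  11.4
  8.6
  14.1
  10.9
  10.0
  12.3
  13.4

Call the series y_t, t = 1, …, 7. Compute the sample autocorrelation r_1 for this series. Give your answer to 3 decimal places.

-0.342

Mean ȳ = (11.4 + 8.6 + 14.1 + 10.9 + 10.0 + 12.3 + 13.4)/7 = 11.5286
Deviations from mean: -0.1286, -2.9286, 2.5714, -0.6286, -1.5286, 0.7714, 1.8714
Numerator Σ_{t=1}^{6}(y_t−ȳ)(y_{t+1}−ȳ) = -7.5451
Denominator Σ(y_t−ȳ)² = 22.0343
r_1 = -7.5451 / 22.0343 = -0.342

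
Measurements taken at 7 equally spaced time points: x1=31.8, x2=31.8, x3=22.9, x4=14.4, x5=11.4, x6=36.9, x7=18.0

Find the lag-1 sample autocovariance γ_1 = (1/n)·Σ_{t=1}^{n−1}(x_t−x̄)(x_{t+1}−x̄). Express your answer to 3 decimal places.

Mean x̄ = (31.8 + 31.8 + 22.9 + 14.4 + 11.4 + 36.9 + 18.0)/7 = 23.8857
Σ_{t=1}^{6}(x_t−x̄)(x_{t+1}−x̄) = -56.4702
γ_1 = -56.4702 / 7 = -8.067

-8.067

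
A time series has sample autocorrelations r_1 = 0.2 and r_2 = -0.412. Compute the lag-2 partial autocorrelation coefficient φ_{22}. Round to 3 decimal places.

φ_{22} = (r_2 − r_1²) / (1 − r_1²)
r_1² = (0.2)² = 0.04
Numerator = -0.412 − 0.0400 = -0.4520; denominator = 1 − 0.0400 = 0.9600
φ_{22} = -0.4520 / 0.9600 = -0.471

-0.471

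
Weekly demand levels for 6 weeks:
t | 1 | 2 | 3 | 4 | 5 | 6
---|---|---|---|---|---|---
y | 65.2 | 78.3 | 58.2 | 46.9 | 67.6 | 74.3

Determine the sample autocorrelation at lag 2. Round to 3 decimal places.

-0.662

Mean ȳ = (65.2 + 78.3 + 58.2 + 46.9 + 67.6 + 74.3)/6 = 65.0833
Deviations from mean: 0.1167, 13.2167, -6.8833, -18.1833, 2.5167, 9.2167
Σ(y_t−ȳ)(y_{t+2}−ȳ) = (-0.8031) + (-240.3231) + (-17.3231) + (-167.5897) = -426.0389
Denominator Σ(y_t−ȳ)² = 643.9883
r_2 = -426.0389 / 643.9883 = -0.662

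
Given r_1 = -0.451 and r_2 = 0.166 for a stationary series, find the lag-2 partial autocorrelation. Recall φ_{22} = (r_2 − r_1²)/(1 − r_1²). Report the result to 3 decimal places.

-0.047

φ_{22} = (r_2 − r_1²) / (1 − r_1²)
r_1² = (-0.451)² = 0.203401
Numerator = 0.166 − 0.2034 = -0.0374; denominator = 1 − 0.2034 = 0.7966
φ_{22} = -0.0374 / 0.7966 = -0.047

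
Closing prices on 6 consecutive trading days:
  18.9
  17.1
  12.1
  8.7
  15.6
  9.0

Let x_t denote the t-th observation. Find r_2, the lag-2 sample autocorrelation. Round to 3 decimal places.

Mean x̄ = (18.9 + 17.1 + 12.1 + 8.7 + 15.6 + 9.0)/6 = 13.5667
Deviations from mean: 5.3333, 3.5333, -1.4667, -4.8667, 2.0333, -4.5667
Numerator Σ_{t=1}^{4}(x_t−x̄)(x_{t+2}−x̄) = -5.7756
Denominator Σ(x_t−x̄)² = 91.7533
r_2 = -5.7756 / 91.7533 = -0.063

-0.063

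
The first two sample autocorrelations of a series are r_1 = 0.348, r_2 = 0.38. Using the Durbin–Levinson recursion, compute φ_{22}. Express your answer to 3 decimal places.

φ_{22} = (r_2 − r_1²) / (1 − r_1²)
r_1² = (0.348)² = 0.121104
Numerator = 0.38 − 0.1211 = 0.2589; denominator = 1 − 0.1211 = 0.8789
φ_{22} = 0.2589 / 0.8789 = 0.295

0.295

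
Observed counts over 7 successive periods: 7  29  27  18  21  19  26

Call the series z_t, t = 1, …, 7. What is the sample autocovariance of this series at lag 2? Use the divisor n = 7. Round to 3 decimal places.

-14.571

Mean z̄ = (7 + 29 + 27 + 18 + 21 + 19 + 26)/7 = 21.0000
Σ_{t=1}^{5}(z_t−z̄)(z_{t+2}−z̄) = -102.0000
γ_2 = -102.0000 / 7 = -14.571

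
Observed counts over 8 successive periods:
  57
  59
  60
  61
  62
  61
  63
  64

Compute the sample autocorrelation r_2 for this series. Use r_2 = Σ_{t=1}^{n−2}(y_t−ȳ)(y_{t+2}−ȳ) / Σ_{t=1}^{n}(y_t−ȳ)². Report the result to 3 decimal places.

Mean ȳ = (57 + 59 + 60 + 61 + 62 + 61 + 63 + 64)/8 = 60.8750
Σ(y_t−ȳ)(y_{t+2}−ȳ) = (3.3906) + (-0.2344) + (-0.9844) + (0.0156) + (2.3906) + (0.3906) = 4.9688
Denominator Σ(y_t−ȳ)² = 34.8750
r_2 = 4.9688 / 34.8750 = 0.142

0.142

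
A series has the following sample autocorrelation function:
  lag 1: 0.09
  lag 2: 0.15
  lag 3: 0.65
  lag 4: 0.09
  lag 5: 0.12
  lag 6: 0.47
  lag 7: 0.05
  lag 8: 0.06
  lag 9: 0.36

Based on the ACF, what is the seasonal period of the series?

3

The largest autocorrelation is r_3 = 0.65, with weaker echoes at lags 6 (0.47) and 9 (0.36); the remaining lags stay at or below 0.15.
The dominant spike at lag 3 indicates a seasonal period of 3.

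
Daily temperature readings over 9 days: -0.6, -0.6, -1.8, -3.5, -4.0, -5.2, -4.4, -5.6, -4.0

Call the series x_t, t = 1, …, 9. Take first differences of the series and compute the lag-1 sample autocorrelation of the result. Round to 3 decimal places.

First differences Δx: 0.0, -1.2, -1.7, -0.5, -1.2, 0.8, -1.2, 1.6
Mean of differences = -0.4250
Numerator Σ(Δx_t−Δx̄)(Δx_{t+1}−Δx̄) = -2.6556
Denominator Σ(Δx_t−Δx̄)² = 9.2150
r_1(Δx) = -2.6556 / 9.2150 = -0.288

-0.288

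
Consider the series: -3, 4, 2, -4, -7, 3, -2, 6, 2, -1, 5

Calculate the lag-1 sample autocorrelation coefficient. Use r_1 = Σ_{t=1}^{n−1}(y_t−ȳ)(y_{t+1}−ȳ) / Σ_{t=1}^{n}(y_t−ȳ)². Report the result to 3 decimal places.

Mean ȳ = (-3 + 4 + 2 − 4 − 7 + 3 − 2 + 6 + 2 − 1 + 5)/11 = 0.4545
Numerator Σ_{t=1}^{10}(y_t−ȳ)(y_{t+1}−ȳ) = -19.5702
Denominator Σ(y_t−ȳ)² = 170.7273
r_1 = -19.5702 / 170.7273 = -0.115

-0.115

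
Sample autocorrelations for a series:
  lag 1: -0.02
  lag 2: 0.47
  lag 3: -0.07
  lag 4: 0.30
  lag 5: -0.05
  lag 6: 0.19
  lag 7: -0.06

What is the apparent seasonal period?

The largest autocorrelation is r_2 = 0.47, with weaker echoes at lags 4 (0.30) and 6 (0.19); the remaining lags stay at or below -0.02.
The dominant spike at lag 2 indicates a seasonal period of 2.

2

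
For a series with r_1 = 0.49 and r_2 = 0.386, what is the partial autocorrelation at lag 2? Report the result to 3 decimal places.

0.192

φ_{22} = (r_2 − r_1²) / (1 − r_1²)
r_1² = (0.49)² = 0.2401
Numerator = 0.386 − 0.2401 = 0.1459; denominator = 1 − 0.2401 = 0.7599
φ_{22} = 0.1459 / 0.7599 = 0.192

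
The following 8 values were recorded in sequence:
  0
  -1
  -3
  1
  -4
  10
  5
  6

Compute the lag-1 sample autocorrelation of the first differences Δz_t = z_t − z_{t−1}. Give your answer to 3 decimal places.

-0.673

First differences Δz: -1, -2, 4, -5, 14, -5, 1
Mean of differences = 0.8571
Numerator Σ(Δz_t−Δz̄)(Δz_{t+1}−Δz̄) = -176.8776
Denominator Σ(Δz_t−Δz̄)² = 262.8571
r_1(Δz) = -176.8776 / 262.8571 = -0.673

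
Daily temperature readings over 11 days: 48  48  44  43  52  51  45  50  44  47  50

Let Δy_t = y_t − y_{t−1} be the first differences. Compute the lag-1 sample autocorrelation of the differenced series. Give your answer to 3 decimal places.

-0.360

First differences Δy: 0, -4, -1, 9, -1, -6, 5, -6, 3, 3
Mean of differences = 0.2000
Numerator Σ(Δy_t−Δȳ)(Δy_{t+1}−Δȳ) = -76.8400
Denominator Σ(Δy_t−Δȳ)² = 213.6000
r_1(Δy) = -76.8400 / 213.6000 = -0.360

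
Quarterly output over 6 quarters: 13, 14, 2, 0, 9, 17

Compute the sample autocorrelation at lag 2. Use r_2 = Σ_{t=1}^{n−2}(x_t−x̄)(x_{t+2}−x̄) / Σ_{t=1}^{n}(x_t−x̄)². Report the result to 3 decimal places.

-0.606

Mean x̄ = (13 + 14 + 2 + 0 + 9 + 17)/6 = 9.1667
Σ(x_t−x̄)(x_{t+2}−x̄) = (-27.4722) + (-44.3056) + (1.1944) + (-71.8056) = -142.3889
Denominator Σ(x_t−x̄)² = 234.8333
r_2 = -142.3889 / 234.8333 = -0.606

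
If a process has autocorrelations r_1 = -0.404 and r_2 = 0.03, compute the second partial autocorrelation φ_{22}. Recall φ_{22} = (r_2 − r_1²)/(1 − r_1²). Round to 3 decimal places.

φ_{22} = (r_2 − r_1²) / (1 − r_1²)
r_1² = (-0.404)² = 0.163216
Numerator = 0.03 − 0.1632 = -0.1332; denominator = 1 − 0.1632 = 0.8368
φ_{22} = -0.1332 / 0.8368 = -0.159

-0.159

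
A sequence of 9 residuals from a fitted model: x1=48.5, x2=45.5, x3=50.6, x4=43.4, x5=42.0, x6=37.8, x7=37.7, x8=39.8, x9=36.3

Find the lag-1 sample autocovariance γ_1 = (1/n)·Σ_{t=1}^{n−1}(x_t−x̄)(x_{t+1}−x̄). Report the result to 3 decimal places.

11.519

Mean x̄ = (48.5 + 45.5 + 50.6 + 43.4 + 42.0 + 37.8 + 37.7 + 39.8 + 36.3)/9 = 42.4000
Σ_{t=1}^{8}(x_t−x̄)(x_{t+1}−x̄) = 103.6700
γ_1 = 103.6700 / 9 = 11.519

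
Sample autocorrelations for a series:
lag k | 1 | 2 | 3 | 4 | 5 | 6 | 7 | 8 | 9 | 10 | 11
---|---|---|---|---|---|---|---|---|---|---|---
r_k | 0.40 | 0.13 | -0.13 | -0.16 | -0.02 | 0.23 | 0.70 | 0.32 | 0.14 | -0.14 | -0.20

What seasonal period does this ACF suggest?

The largest autocorrelation is r_7 = 0.70; the remaining lags stay at or below 0.40. The elevated value at lag 1 (0.40), dropping to 0.13 at lag 2, reflects decaying short-term dependence rather than seasonality.
The dominant spike at lag 7 indicates a seasonal period of 7.

7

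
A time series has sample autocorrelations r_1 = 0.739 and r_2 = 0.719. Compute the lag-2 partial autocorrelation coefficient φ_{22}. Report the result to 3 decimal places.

0.381

φ_{22} = (r_2 − r_1²) / (1 − r_1²)
r_1² = (0.739)² = 0.546121
Numerator = 0.719 − 0.5461 = 0.1729; denominator = 1 − 0.5461 = 0.4539
φ_{22} = 0.1729 / 0.4539 = 0.381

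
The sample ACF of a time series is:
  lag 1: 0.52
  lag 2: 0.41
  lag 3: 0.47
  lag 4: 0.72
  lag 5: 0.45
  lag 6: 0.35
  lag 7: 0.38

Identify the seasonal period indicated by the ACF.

4

The largest autocorrelation is r_4 = 0.72; the remaining lags stay at or below 0.52. The elevated value at lag 1 (0.52), dropping to 0.41 at lag 2, reflects decaying short-term dependence rather than seasonality.
The dominant spike at lag 4 indicates a seasonal period of 4.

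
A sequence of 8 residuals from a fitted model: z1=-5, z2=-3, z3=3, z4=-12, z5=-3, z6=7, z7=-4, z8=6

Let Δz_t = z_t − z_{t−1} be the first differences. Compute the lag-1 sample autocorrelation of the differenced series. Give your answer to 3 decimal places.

-0.529

First differences Δz: 2, 6, -15, 9, 10, -11, 10
Mean of differences = 1.5714
Numerator Σ(Δz_t−Δz̄)(Δz_{t+1}−Δz̄) = -343.8980
Denominator Σ(Δz_t−Δz̄)² = 649.7143
r_1(Δz) = -343.8980 / 649.7143 = -0.529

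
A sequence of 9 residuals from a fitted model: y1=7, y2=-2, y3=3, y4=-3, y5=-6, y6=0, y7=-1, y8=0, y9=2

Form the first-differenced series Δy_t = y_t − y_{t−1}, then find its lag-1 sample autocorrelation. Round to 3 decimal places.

First differences Δy: -9, 5, -6, -3, 6, -1, 1, 2
Mean of differences = -0.6250
Numerator Σ(Δy_t−Δȳ)(Δy_{t+1}−Δȳ) = -79.1406
Denominator Σ(Δy_t−Δȳ)² = 189.8750
r_1(Δy) = -79.1406 / 189.8750 = -0.417

-0.417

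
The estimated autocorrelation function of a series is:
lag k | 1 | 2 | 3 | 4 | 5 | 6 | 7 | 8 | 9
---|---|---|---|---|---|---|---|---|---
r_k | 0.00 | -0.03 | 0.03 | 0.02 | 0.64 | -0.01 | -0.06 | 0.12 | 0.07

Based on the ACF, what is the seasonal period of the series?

The largest autocorrelation is r_5 = 0.64; the remaining lags stay at or below 0.12.
The dominant spike at lag 5 indicates a seasonal period of 5.

5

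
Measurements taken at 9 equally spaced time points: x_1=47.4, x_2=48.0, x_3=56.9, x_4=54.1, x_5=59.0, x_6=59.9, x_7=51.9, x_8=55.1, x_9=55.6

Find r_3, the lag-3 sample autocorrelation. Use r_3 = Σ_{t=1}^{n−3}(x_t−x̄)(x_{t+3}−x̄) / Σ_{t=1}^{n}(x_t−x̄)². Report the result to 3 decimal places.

-0.008

Mean x̄ = (47.4 + 48.0 + 56.9 + 54.1 + 59.0 + 59.9 + 51.9 + 55.1 + 55.6)/9 = 54.2111
Σ(x_t−x̄)(x_{t+3}−x̄) = (0.7568) + (-29.7443) + (15.2968) + (0.2568) + (4.2568) + (7.9012) = -1.2759
Denominator Σ(x_t−x̄)² = 155.5689
r_3 = -1.2759 / 155.5689 = -0.008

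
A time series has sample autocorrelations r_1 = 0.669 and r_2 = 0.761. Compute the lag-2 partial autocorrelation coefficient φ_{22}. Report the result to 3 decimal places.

φ_{22} = (r_2 − r_1²) / (1 − r_1²)
r_1² = (0.669)² = 0.447561
Numerator = 0.761 − 0.4476 = 0.3134; denominator = 1 − 0.4476 = 0.5524
φ_{22} = 0.3134 / 0.5524 = 0.567

0.567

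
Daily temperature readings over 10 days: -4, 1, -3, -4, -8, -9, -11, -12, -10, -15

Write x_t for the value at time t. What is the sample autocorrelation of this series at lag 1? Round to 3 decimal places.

Mean x̄ = (-4 + 1 − 3 − 4 − 8 − 9 − 11 − 12 − 10 − 15)/10 = -7.5000
Numerator Σ_{t=1}^{9}(x_t−x̄)(x_{t+1}−x̄) = 133.7500
Denominator Σ(x_t−x̄)² = 214.5000
r_1 = 133.7500 / 214.5000 = 0.624

0.624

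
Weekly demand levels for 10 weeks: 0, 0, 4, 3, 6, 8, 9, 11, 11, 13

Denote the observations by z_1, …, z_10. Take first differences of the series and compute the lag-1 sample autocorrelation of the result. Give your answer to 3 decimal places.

-0.741

First differences Δz: 0, 4, -1, 3, 2, 1, 2, 0, 2
Mean of differences = 1.4444
Numerator Σ(Δz_t−Δz̄)(Δz_{t+1}−Δz̄) = -14.9753
Denominator Σ(Δz_t−Δz̄)² = 20.2222
r_1(Δz) = -14.9753 / 20.2222 = -0.741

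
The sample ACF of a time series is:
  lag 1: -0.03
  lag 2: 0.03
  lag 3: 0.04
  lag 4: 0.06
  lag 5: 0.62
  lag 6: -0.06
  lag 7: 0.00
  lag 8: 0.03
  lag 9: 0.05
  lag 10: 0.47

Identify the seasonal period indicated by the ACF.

5

The largest autocorrelation is r_5 = 0.62, with a weaker echo at lag 10 (0.47); the remaining lags stay at or below 0.06.
The dominant spike at lag 5 indicates a seasonal period of 5.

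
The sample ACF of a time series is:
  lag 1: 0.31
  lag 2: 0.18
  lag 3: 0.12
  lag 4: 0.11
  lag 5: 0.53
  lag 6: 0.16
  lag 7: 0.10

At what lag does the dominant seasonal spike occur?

The largest autocorrelation is r_5 = 0.53; the remaining lags stay at or below 0.31. The elevated value at lag 1 (0.31), dropping to 0.18 at lag 2, reflects decaying short-term dependence rather than seasonality.
The dominant spike at lag 5 indicates a seasonal period of 5.

5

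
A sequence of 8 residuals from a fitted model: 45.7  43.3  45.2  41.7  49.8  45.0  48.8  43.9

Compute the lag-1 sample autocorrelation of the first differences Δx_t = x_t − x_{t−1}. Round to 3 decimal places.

First differences Δx: -2.4, 1.9, -3.5, 8.1, -4.8, 3.8, -4.9
Mean of differences = -0.2571
Numerator Σ(Δx_t−Δx̄)(Δx_{t+1}−Δx̄) = -113.9518
Denominator Σ(Δx_t−Δx̄)² = 148.2571
r_1(Δx) = -113.9518 / 148.2571 = -0.769

-0.769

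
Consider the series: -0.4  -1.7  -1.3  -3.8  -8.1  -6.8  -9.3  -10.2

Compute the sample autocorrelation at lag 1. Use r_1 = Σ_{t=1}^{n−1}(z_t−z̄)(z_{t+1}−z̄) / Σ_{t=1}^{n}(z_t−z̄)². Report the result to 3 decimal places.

0.604

Mean z̄ = (-0.4 − 1.7 − 1.3 − 3.8 − 8.1 − 6.8 − 9.3 − 10.2)/8 = -5.2000
Deviations from mean: 4.8000, 3.5000, 3.9000, 1.4000, -2.9000, -1.6000, -4.1000, -5.0000
Numerator Σ_{t=1}^{7}(z_t−z̄)(z_{t+1}−z̄) = 63.5500
Denominator Σ(z_t−z̄)² = 105.2400
r_1 = 63.5500 / 105.2400 = 0.604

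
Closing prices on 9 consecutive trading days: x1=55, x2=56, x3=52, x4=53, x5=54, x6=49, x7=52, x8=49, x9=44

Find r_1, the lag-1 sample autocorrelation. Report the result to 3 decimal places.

0.293

Mean x̄ = (55 + 56 + 52 + 53 + 54 + 49 + 52 + 49 + 44)/9 = 51.5556
Numerator Σ_{t=1}^{8}(x_t−x̄)(x_{t+1}−x̄) = 32.2469
Denominator Σ(x_t−x̄)² = 110.2222
r_1 = 32.2469 / 110.2222 = 0.293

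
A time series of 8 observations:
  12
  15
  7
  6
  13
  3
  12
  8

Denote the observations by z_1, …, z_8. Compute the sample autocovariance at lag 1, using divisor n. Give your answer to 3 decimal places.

Mean z̄ = (12 + 15 + 7 + 6 + 13 + 3 + 12 + 8)/8 = 9.5000
Deviations: 2.5000, 5.5000, -2.5000, -3.5000, 3.5000, -6.5000, 2.5000, -1.5000
Σ_{t=1}^{7}(z_t−z̄)(z_{t+1}−z̄) = -46.2500
γ_1 = -46.2500 / 8 = -5.781

-5.781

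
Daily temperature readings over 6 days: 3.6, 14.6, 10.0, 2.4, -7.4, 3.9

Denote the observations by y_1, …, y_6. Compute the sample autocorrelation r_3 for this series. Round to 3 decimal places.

-0.435

Mean ȳ = (3.6 + 14.6 + 10.0 + 2.4 − 7.4 + 3.9)/6 = 4.5167
Deviations from mean: -0.9167, 10.0833, 5.4833, -2.1167, -11.9167, -0.6167
Numerator Σ_{t=1}^{3}(y_t−ȳ)(y_{t+3}−ȳ) = -121.6008
Denominator Σ(y_t−ȳ)² = 279.4483
r_3 = -121.6008 / 279.4483 = -0.435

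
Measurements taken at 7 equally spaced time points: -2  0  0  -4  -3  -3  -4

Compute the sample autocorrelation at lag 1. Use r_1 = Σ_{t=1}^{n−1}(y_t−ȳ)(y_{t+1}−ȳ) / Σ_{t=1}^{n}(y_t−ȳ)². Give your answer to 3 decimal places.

0.282

Mean ȳ = (-2 + 0 + 0 − 4 − 3 − 3 − 4)/7 = -2.2857
Deviations from mean: 0.2857, 2.2857, 2.2857, -1.7143, -0.7143, -0.7143, -1.7143
Σ(y_t−ȳ)(y_{t+1}−ȳ) = (0.6531) + (5.2245) + (-3.9184) + (1.2245) + (0.5102) + (1.2245) = 4.9184
Denominator Σ(y_t−ȳ)² = 17.4286
r_1 = 4.9184 / 17.4286 = 0.282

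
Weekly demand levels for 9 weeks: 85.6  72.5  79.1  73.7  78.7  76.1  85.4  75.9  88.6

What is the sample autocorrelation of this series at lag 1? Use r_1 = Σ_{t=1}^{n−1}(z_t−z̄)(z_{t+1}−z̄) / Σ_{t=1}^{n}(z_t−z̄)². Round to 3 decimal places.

-0.396

Mean z̄ = (85.6 + 72.5 + 79.1 + 73.7 + 78.7 + 76.1 + 85.4 + 75.9 + 88.6)/9 = 79.5111
Numerator Σ_{t=1}^{8}(z_t−z̄)(z_{t+1}−z̄) = -104.1123
Denominator Σ(z_t−z̄)² = 262.7889
r_1 = -104.1123 / 262.7889 = -0.396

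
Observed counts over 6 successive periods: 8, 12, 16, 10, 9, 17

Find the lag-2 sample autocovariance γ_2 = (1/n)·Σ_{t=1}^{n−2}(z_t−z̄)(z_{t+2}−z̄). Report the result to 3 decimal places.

Mean z̄ = (8 + 12 + 16 + 10 + 9 + 17)/6 = 12.0000
Σ_{t=1}^{4}(z_t−z̄)(z_{t+2}−z̄) = -38.0000
γ_2 = -38.0000 / 6 = -6.333

-6.333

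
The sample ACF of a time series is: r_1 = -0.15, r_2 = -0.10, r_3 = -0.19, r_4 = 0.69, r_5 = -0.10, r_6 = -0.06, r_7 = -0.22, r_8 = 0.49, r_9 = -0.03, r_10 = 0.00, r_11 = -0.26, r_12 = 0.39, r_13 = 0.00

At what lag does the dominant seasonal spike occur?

4

The largest autocorrelation is r_4 = 0.69, with weaker echoes at lags 8 (0.49) and 12 (0.39); the remaining lags stay at or below 0.00.
The dominant spike at lag 4 indicates a seasonal period of 4.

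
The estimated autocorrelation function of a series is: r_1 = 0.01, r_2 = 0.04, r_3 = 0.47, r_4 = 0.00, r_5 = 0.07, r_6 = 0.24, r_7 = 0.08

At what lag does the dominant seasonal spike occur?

3

The largest autocorrelation is r_3 = 0.47, with a weaker echo at lag 6 (0.24); the remaining lags stay at or below 0.08.
The dominant spike at lag 3 indicates a seasonal period of 3.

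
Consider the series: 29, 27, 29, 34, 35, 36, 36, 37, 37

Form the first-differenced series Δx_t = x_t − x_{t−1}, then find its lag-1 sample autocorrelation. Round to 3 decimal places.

0.036

First differences Δx: -2, 2, 5, 1, 1, 0, 1, 0
Mean of differences = 1.0000
Numerator Σ(Δx_t−Δx̄)(Δx_{t+1}−Δx̄) = 1.0000
Denominator Σ(Δx_t−Δx̄)² = 28.0000
r_1(Δx) = 1.0000 / 28.0000 = 0.036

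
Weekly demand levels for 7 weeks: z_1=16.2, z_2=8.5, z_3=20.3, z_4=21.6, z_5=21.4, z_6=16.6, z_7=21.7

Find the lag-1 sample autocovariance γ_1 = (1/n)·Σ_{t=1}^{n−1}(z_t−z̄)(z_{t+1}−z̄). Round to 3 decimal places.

Mean z̄ = (16.2 + 8.5 + 20.3 + 21.6 + 21.4 + 16.6 + 21.7)/7 = 18.0429
Deviations: -1.8429, -9.5429, 2.2571, 3.5571, 3.3571, -1.4429, 3.6571
Σ_{t=1}^{6}(z_t−z̄)(z_{t+1}−z̄) = 5.8967
γ_1 = 5.8967 / 7 = 0.842

0.842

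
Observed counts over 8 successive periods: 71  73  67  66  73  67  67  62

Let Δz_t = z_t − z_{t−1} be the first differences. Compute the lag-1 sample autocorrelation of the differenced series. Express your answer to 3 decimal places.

First differences Δz: 2, -6, -1, 7, -6, 0, -5
Mean of differences = -1.2857
Numerator Σ(Δz_t−Δz̄)(Δz_{t+1}−Δz̄) = -64.3673
Denominator Σ(Δz_t−Δz̄)² = 139.4286
r_1(Δz) = -64.3673 / 139.4286 = -0.462

-0.462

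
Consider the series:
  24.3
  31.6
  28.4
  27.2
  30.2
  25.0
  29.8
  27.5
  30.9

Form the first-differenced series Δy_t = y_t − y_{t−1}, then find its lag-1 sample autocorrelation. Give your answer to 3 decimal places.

First differences Δy: 7.3, -3.2, -1.2, 3.0, -5.2, 4.8, -2.3, 3.4
Mean of differences = 0.8250
Numerator Σ(Δy_t−Δȳ)(Δy_{t+1}−Δȳ) = -79.8381
Denominator Σ(Δy_t−Δȳ)² = 135.4550
r_1(Δy) = -79.8381 / 135.4550 = -0.589

-0.589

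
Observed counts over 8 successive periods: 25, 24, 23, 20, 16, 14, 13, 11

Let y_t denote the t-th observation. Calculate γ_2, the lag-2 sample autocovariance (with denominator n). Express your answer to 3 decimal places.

8.328

Mean ȳ = (25 + 24 + 23 + 20 + 16 + 14 + 13 + 11)/8 = 18.2500
Deviations: 6.7500, 5.7500, 4.7500, 1.7500, -2.2500, -4.2500, -5.2500, -7.2500
Σ_{t=1}^{6}(y_t−ȳ)(y_{t+2}−ȳ) = 66.6250
γ_2 = 66.6250 / 8 = 8.328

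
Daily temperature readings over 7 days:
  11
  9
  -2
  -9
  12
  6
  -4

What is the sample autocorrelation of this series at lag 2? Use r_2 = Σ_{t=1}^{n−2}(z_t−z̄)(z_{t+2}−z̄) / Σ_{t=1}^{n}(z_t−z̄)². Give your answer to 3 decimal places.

-0.623

Mean z̄ = (11 + 9 − 2 − 9 + 12 + 6 − 4)/7 = 3.2857
Deviations from mean: 7.7143, 5.7143, -5.2857, -12.2857, 8.7143, 2.7143, -7.2857
Numerator Σ_{t=1}^{5}(z_t−z̄)(z_{t+2}−z̄) = -253.8776
Denominator Σ(z_t−z̄)² = 407.4286
r_2 = -253.8776 / 407.4286 = -0.623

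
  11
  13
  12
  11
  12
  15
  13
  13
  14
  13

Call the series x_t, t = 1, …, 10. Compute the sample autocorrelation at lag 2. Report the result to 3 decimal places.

-0.126

Mean x̄ = (11 + 13 + 12 + 11 + 12 + 15 + 13 + 13 + 14 + 13)/10 = 12.7000
Numerator Σ_{t=1}^{8}(x_t−x̄)(x_{t+2}−x̄) = -1.7800
Denominator Σ(x_t−x̄)² = 14.1000
r_2 = -1.7800 / 14.1000 = -0.126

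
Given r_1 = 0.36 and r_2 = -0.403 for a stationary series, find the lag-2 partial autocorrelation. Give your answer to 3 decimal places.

φ_{22} = (r_2 − r_1²) / (1 − r_1²)
r_1² = (0.36)² = 0.1296
Numerator = -0.403 − 0.1296 = -0.5326; denominator = 1 − 0.1296 = 0.8704
φ_{22} = -0.5326 / 0.8704 = -0.612

-0.612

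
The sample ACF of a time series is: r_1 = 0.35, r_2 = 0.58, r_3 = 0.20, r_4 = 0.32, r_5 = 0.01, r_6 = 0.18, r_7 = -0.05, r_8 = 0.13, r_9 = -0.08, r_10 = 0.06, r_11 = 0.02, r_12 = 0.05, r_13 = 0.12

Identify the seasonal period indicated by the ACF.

2

The largest autocorrelation is r_2 = 0.58; the remaining lags stay at or below 0.35.
The dominant spike at lag 2 indicates a seasonal period of 2.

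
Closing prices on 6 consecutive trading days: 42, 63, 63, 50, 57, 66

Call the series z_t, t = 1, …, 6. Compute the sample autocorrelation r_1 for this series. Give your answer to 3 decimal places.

-0.223

Mean z̄ = (42 + 63 + 63 + 50 + 57 + 66)/6 = 56.8333
Numerator Σ_{t=1}^{5}(z_t−z̄)(z_{t+1}−z̄) = -95.1944
Denominator Σ(z_t−z̄)² = 426.8333
r_1 = -95.1944 / 426.8333 = -0.223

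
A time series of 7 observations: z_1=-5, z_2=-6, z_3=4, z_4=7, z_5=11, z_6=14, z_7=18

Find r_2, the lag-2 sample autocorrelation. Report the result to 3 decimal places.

Mean z̄ = (-5 − 6 + 4 + 7 + 11 + 14 + 18)/7 = 6.1429
Deviations from mean: -11.1429, -12.1429, -2.1429, 0.8571, 4.8571, 7.8571, 11.8571
Σ(z_t−z̄)(z_{t+2}−z̄) = (23.8776) + (-10.4082) + (-10.4082) + (6.7347) + (57.5918) = 67.3878
Denominator Σ(z_t−z̄)² = 502.8571
r_2 = 67.3878 / 502.8571 = 0.134

0.134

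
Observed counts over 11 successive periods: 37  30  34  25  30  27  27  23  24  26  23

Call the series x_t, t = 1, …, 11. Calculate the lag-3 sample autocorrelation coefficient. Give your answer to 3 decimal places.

-0.032

Mean x̄ = (37 + 30 + 34 + 25 + 30 + 27 + 27 + 23 + 24 + 26 + 23)/11 = 27.8182
Numerator Σ_{t=1}^{8}(x_t−x̄)(x_{t+3}−x̄) = -6.5537
Denominator Σ(x_t−x̄)² = 205.6364
r_3 = -6.5537 / 205.6364 = -0.032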